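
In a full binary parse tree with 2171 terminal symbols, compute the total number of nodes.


Leaf nodes (terminals): 2171
Internal nodes = n - 1 = 2171 - 1 = 2170
Total = leaves + internal = 2171 + 2170 = 4341

4341


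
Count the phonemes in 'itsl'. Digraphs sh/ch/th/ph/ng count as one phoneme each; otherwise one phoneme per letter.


Parsing 'itsl' greedily, digraphs first:
  'i' -> vowel phoneme (phonemes so far: 1)
  't' -> consonant phoneme (phonemes so far: 2)
  's' -> consonant phoneme (phonemes so far: 3)
  'l' -> consonant phoneme (phonemes so far: 4)
Total phonemes: 4

4


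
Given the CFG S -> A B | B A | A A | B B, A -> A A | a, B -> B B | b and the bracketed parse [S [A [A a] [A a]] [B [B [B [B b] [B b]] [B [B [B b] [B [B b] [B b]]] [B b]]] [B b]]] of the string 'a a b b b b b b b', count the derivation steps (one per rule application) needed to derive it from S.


Every bracketed nonterminal node [X ...] in the tree is produced by exactly one rule application.
Reading the tree off as a leftmost derivation:
  Step 1: S  =>  A B   (applied S -> A B)
  Step 2: A B  =>  A A B   (applied A -> A A)
  Step 3: A A B  =>  a A B   (applied A -> a)
  Step 4: a A B  =>  a a B   (applied A -> a)
  Step 5: a a B  =>  a a B B   (applied B -> B B)
  Step 6: a a B B  =>  a a B B B   (applied B -> B B)
  Step 7: a a B B B  =>  a a B B B B   (applied B -> B B)
  Step 8: a a B B B B  =>  a a b B B B   (applied B -> b)
  Step 9: a a b B B B  =>  a a b b B B   (applied B -> b)
  Step 10: a a b b B B  =>  a a b b B B B   (applied B -> B B)
  Step 11: a a b b B B B  =>  a a b b B B B B   (applied B -> B B)
  Step 12: a a b b B B B B  =>  a a b b b B B B   (applied B -> b)
  Step 13: a a b b b B B B  =>  a a b b b B B B B   (applied B -> B B)
  Step 14: a a b b b B B B B  =>  a a b b b b B B B   (applied B -> b)
  Step 15: a a b b b b B B B  =>  a a b b b b b B B   (applied B -> b)
  Step 16: a a b b b b b B B  =>  a a b b b b b b B   (applied B -> b)
  Step 17: a a b b b b b b B  =>  a a b b b b b b b   (applied B -> b)
Final yield: a a b b b b b b b
Total rewrite steps: 17

17


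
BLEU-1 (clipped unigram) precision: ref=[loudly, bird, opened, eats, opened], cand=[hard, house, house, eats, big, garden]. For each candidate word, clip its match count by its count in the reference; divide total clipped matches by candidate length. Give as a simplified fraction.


Reference word counts: {'bird': 1, 'eats': 1, 'loudly': 1, 'opened': 2}
Checking each candidate word (with clipping):
  'hard' -> not in reference -> no match (matches: 0)
  'house' -> not in reference -> no match (matches: 0)
  'house' -> not in reference -> no match (matches: 0)
  'eats' -> in reference (ref count 1, used 1/1) -> match (matches: 1)
  'big' -> not in reference -> no match (matches: 1)
  'garden' -> not in reference -> no match (matches: 1)
Clipped matches: 1, Candidate length: 6
Precision = 1/6

1/6


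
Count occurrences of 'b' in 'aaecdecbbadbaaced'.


Scanning 'aaecdecbbadbaaced' for 'b':
  Position 7: 'b' -> MATCH (count: 1)
  Position 8: 'b' -> MATCH (count: 2)
  Position 11: 'b' -> MATCH (count: 3)
Total occurrences of 'b': 3

3


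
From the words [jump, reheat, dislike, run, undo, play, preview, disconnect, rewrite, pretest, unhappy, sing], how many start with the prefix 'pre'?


Checking each word for prefix 'pre':
  'jump' -> no (count: 0)
  'reheat' -> no (count: 0)
  'dislike' -> no (count: 0)
  'run' -> no (count: 0)
  'undo' -> no (count: 0)
  'play' -> no (count: 0)
  'preview' -> YES, starts with 'pre' (count: 1)
  'disconnect' -> no (count: 1)
  'rewrite' -> no (count: 1)
  'pretest' -> YES, starts with 'pre' (count: 2)
  'unhappy' -> no (count: 2)
  'sing' -> no (count: 2)
Total with prefix 'pre': 2

2


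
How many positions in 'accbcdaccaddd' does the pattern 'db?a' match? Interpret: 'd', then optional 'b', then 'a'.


Pattern: db?a means 'd', then optional 'b', then 'a'.
Scanning 'accbcdaccaddd' position-by-position:
  Pos 0: window 'acc' -> no
  Pos 1: window 'ccb' -> no
  Pos 2: window 'cbc' -> no
  Pos 3: window 'bcd' -> no
  Pos 4: window 'cda' -> no
  Pos 5: window 'dac' -> MATCH
  Pos 6: window 'acc' -> no
  Pos 7: window 'cca' -> no
  Pos 8: window 'cad' -> no
  Pos 9: window 'add' -> no
  Pos 10: window 'ddd' -> no
  Pos 11: window 'dd' -> no
  Pos 12: window 'd' -> no
Total matches: 1

1


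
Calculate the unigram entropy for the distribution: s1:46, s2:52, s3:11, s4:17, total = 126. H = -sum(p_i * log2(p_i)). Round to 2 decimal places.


Computing entropy H = -sum(p_i * log2(p_i)):
  s1: p = 46/126 = 0.3651, -p*log2(p) = 0.5307
  s2: p = 52/126 = 0.4127, -p*log2(p) = 0.5269
  s3: p = 11/126 = 0.0873, -p*log2(p) = 0.3071
  s4: p = 17/126 = 0.1349, -p*log2(p) = 0.3899
H = sum of terms = 1.7546
Rounded to 2 decimals: 1.75

1.75


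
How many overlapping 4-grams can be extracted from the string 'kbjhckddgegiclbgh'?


String 'kbjhckddgegiclbgh' has length L = 17.
Number of overlapping n-grams = L - n + 1
Substituting: 17 - 4 + 1 = 14

14


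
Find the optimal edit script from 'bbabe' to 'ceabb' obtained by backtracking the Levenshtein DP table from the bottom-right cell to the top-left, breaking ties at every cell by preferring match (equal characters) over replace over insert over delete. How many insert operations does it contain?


Edit distance = 3. Backtracking from cell (5, 5) with preference match > replace > insert > delete,
then listing the resulting alignment 'bbabe' -> 'ceabb' left to right:
  Step 1: replace b->c
  Step 2: replace b->e
  Step 3: keep 'a'
  Step 4: keep 'b'
  Step 5: replace e->b
Total insertions: 0

0


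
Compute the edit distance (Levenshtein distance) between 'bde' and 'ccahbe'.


Building DP table for s1='bde' (len 3) and s2='ccahbe' (len 6):
       c  c  a  h  b  e
    0  1  2  3  4  5  6
  b 1  1  2  3  4  4  5
  d 2  2  2  3  4  5  5
  e 3  3  3  3  4  5  5
Edit distance = dp[3][6] = 5

5


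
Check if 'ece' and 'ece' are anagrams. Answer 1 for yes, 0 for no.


Sort characters of 'ece': 'cee'
Sort characters of 'ece': 'cee'
Sorted forms match -> they ARE anagrams
Result: 1

1


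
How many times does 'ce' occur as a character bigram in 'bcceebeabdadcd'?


Scanning 'bcceebeabdadcd' for bigram 'ce':
  Position 0: 'bc' -> no
  Position 1: 'cc' -> no
  Position 2: 'ce' -> MATCH
  Position 3: 'ee' -> no
  Position 4: 'eb' -> no
  Position 5: 'be' -> no
  Position 6: 'ea' -> no
  Position 7: 'ab' -> no
  Position 8: 'bd' -> no
  Position 9: 'da' -> no
  Position 10: 'ad' -> no
  Position 11: 'dc' -> no
  Position 12: 'cd' -> no
Total matches: 1

1


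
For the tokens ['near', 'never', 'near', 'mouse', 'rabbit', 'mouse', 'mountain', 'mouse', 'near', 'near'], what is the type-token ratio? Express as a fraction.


Tokens: 10
Unique types: ('mountain', 'mouse', 'near', 'never', 'rabbit') = 5
TTR = 5/10
Simplify: divide both by 5 -> 1/2
TTR = 1/2

1/2


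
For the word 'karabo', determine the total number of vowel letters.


Scanning each character of 'karabo':
  Position 1: 'k' -> consonant (running count: 0)
  Position 2: 'a' -> vowel (running count: 1)
  Position 3: 'r' -> consonant (running count: 1)
  Position 4: 'a' -> vowel (running count: 2)
  Position 5: 'b' -> consonant (running count: 2)
  Position 6: 'o' -> vowel (running count: 3)
Total vowels: 3

3


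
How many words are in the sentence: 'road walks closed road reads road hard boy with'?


Counting words by splitting on spaces:
  Word 1: 'road'
  Word 2: 'walks'
  Word 3: 'closed'
  Word 4: 'road'
  Word 5: 'reads'
  Word 6: 'road'
  Word 7: 'hard'
  Word 8: 'boy'
  Word 9: 'with'
Total words: 9

9


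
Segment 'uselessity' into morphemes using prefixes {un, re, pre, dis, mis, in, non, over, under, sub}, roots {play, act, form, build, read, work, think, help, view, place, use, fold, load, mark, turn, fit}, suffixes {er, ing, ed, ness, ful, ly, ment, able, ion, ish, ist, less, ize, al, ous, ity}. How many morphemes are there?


Segmenting 'uselessity' against the inventory:
  'use' -> root (morpheme 1)
  'less' -> suffix (morpheme 2)
  'ity' -> suffix (morpheme 3)
Total morphemes: 3

3


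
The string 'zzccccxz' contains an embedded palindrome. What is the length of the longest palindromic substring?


Scanning 'zzccccxz' for palindromic substrings.
Substring at positions 2-5: 'cccc'.
Check: reverse('cccc') = 'cccc' -> palindrome confirmed.
Neighbouring characters ('z' / 'x') break symmetry, so it cannot extend further.
No longer palindromic substring exists; longest length = 4

4


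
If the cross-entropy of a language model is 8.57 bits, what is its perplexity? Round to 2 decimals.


Perplexity formula: PP = 2^H
H = 8.57
PP = 2^8.57
Decompose: 2^8.57 = 2^8 * 2^0.57
2^8 = 256, 2^0.57 ~ 1.4845236
PP ~ 256 * 1.4845236 = 380.0380416
Rounded to 2 decimals: 380.04

380.04


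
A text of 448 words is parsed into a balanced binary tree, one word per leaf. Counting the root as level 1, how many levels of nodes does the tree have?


In a balanced binary tree with n leaves the deepest leaf is ceil(log2(n)) edges below the root,
so counting node levels inclusive of root and leaves gives ceil(log2(n)) + 1 levels.
log2(448) = 8.8074
ceil(8.8074) = 9
levels = 9 + 1 = 10

10


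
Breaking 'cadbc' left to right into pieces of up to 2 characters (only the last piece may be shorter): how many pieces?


'cadbc' has 5 characters.
Chunking with max size 2:
  Chunk 1: 'ca' (positions 0-1)
  Chunk 2: 'db' (positions 2-3)
  Chunk 3: 'c' (positions 4-4)
Total chunks: ceil(5 / 2) = 3

3


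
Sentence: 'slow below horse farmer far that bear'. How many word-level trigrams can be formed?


Word trigrams from [7] words:
  Trigram 1: (slow below horse)
  Trigram 2: (below horse farmer)
  Trigram 3: (horse farmer far)
  Trigram 4: (farmer far that)
  Trigram 5: (far that bear)
Total word trigrams: 7 - 2 = 5

5


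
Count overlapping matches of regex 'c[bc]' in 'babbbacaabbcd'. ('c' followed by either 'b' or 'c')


Pattern: c[bc] means 'c' followed by either 'b' or 'c'.
Scanning 'babbbacaabbcd' position-by-position:
  Pos 0: window 'ba' -> no
  Pos 1: window 'ab' -> no
  Pos 2: window 'bb' -> no
  Pos 3: window 'bb' -> no
  Pos 4: window 'ba' -> no
  Pos 5: window 'ac' -> no
  Pos 6: window 'ca' -> no
  Pos 7: window 'aa' -> no
  Pos 8: window 'ab' -> no
  Pos 9: window 'bb' -> no
  Pos 10: window 'bc' -> no
  Pos 11: window 'cd' -> no
  Pos 12: window 'd' -> no
Total matches: 0

0


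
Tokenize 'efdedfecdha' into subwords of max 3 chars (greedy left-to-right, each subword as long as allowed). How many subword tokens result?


'efdedfecdha' has 11 characters.
Chunking with max size 3:
  Chunk 1: 'efd' (positions 0-2)
  Chunk 2: 'edf' (positions 3-5)
  Chunk 3: 'ecd' (positions 6-8)
  Chunk 4: 'ha' (positions 9-10)
Total chunks: ceil(11 / 3) = 4

4


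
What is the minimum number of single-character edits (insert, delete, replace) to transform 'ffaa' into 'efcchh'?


Building DP table for s1='ffaa' (len 4) and s2='efcchh' (len 6):
       e  f  c  c  h  h
    0  1  2  3  4  5  6
  f 1  1  1  2  3  4  5
  f 2  2  1  2  3  4  5
  a 3  3  2  2  3  4  5
  a 4  4  3  3  3  4  5
Edit distance = dp[4][6] = 5

5


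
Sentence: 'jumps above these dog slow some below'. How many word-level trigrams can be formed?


Word trigrams from [7] words:
  Trigram 1: (jumps above these)
  Trigram 2: (above these dog)
  Trigram 3: (these dog slow)
  Trigram 4: (dog slow some)
  Trigram 5: (slow some below)
Total word trigrams: 7 - 2 = 5

5


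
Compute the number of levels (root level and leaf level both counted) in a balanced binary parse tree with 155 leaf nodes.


In a balanced binary tree with n leaves the deepest leaf is ceil(log2(n)) edges below the root,
so counting node levels inclusive of root and leaves gives ceil(log2(n)) + 1 levels.
log2(155) = 7.2761
ceil(7.2761) = 8
levels = 8 + 1 = 9

9


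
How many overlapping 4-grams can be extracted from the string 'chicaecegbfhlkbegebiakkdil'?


String 'chicaecegbfhlkbegebiakkdil' has length L = 26.
Number of overlapping n-grams = L - n + 1
Substituting: 26 - 4 + 1 = 23

23


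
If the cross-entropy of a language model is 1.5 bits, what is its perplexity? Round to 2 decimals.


Perplexity formula: PP = 2^H
H = 1.5
PP = 2^1.5
Decompose: 2^1.5 = 2^1 * 2^0.5 = 2^1 * sqrt(2)
2^1 = 2, sqrt(2) ~ 1.4142136
PP ~ 2 * 1.4142136 = 2.8284272
Rounded to 2 decimals: 2.83

2.83


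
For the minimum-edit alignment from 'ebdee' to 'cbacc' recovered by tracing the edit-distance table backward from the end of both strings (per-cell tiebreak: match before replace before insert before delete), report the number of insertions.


Edit distance = 4. Backtracking from cell (5, 5) with preference match > replace > insert > delete,
then listing the resulting alignment 'ebdee' -> 'cbacc' left to right:
  Step 1: replace e->c
  Step 2: keep 'b'
  Step 3: replace d->a
  Step 4: replace e->c
  Step 5: replace e->c
Total insertions: 0

0


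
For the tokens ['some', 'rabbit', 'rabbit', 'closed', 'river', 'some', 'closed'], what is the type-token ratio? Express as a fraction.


Tokens: 7
Unique types: ('closed', 'rabbit', 'river', 'some') = 4
TTR = 4/7
Already in lowest terms.

4/7


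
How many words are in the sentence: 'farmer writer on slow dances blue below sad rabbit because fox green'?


Counting words by splitting on spaces:
  Word 1: 'farmer'
  Word 2: 'writer'
  Word 3: 'on'
  Word 4: 'slow'
  Word 5: 'dances'
  Word 6: 'blue'
  Word 7: 'below'
  Word 8: 'sad'
  Word 9: 'rabbit'
  Word 10: 'because'
  Word 11: 'fox'
  Word 12: 'green'
Total words: 12

12


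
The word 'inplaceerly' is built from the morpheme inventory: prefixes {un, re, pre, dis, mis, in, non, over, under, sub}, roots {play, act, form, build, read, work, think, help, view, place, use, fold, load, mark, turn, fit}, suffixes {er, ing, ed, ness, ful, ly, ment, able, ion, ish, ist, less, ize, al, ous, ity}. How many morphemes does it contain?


Segmenting 'inplaceerly' against the inventory:
  'in' -> prefix (morpheme 1)
  'place' -> root (morpheme 2)
  'er' -> suffix (morpheme 3)
  'ly' -> suffix (morpheme 4)
Total morphemes: 4

4


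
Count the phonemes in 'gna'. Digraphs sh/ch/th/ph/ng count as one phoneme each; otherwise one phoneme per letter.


Parsing 'gna' greedily, digraphs first:
  'g' -> consonant phoneme (phonemes so far: 1)
  'n' -> consonant phoneme (phonemes so far: 2)
  'a' -> vowel phoneme (phonemes so far: 3)
Total phonemes: 3

3


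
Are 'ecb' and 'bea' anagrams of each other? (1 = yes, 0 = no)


Sort characters of 'ecb': 'bce'
Sort characters of 'bea': 'abe'
Sorted forms differ -> they are NOT anagrams
Result: 0

0


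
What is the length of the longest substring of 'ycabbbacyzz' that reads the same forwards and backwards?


Scanning 'ycabbbacyzz' for palindromic substrings.
Substring at positions 0-8: 'ycabbbacy'.
Check: reverse('ycabbbacy') = 'ycabbbacy' -> palindrome confirmed.
Neighbouring characters ('-' / 'z') break symmetry, so it cannot extend further.
No longer palindromic substring exists; longest length = 9

9


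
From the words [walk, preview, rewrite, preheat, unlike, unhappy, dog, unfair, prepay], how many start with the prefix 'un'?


Checking each word for prefix 'un':
  'walk' -> no (count: 0)
  'preview' -> no (count: 0)
  'rewrite' -> no (count: 0)
  'preheat' -> no (count: 0)
  'unlike' -> YES, starts with 'un' (count: 1)
  'unhappy' -> YES, starts with 'un' (count: 2)
  'dog' -> no (count: 2)
  'unfair' -> YES, starts with 'un' (count: 3)
  'prepay' -> no (count: 3)
Total with prefix 'un': 3

3


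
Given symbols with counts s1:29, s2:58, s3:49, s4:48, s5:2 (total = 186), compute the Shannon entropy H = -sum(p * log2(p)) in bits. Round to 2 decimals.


Computing entropy H = -sum(p_i * log2(p_i)):
  s1: p = 29/186 = 0.1559, -p*log2(p) = 0.4180
  s2: p = 58/186 = 0.3118, -p*log2(p) = 0.5242
  s3: p = 49/186 = 0.2634, -p*log2(p) = 0.5070
  s4: p = 48/186 = 0.2581, -p*log2(p) = 0.5043
  s5: p = 2/186 = 0.0108, -p*log2(p) = 0.0703
H = sum of terms = 2.0238
Rounded to 2 decimals: 2.02

2.02


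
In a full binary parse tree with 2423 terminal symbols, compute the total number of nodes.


Leaf nodes (terminals): 2423
Internal nodes = n - 1 = 2423 - 1 = 2422
Total = leaves + internal = 2423 + 2422 = 4845

4845


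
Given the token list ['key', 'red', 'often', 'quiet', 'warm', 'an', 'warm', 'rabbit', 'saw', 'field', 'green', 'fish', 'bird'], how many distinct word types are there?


Listing all tokens and tracking unique types:
  Token 1: 'key' -> NEW (unique so far: 1)
  Token 2: 'red' -> NEW (unique so far: 2)
  Token 3: 'often' -> NEW (unique so far: 3)
  Token 4: 'quiet' -> NEW (unique so far: 4)
  Token 5: 'warm' -> NEW (unique so far: 5)
  Token 6: 'an' -> NEW (unique so far: 6)
  Token 7: 'warm' -> duplicate (unique so far: 6)
  Token 8: 'rabbit' -> NEW (unique so far: 7)
  Token 9: 'saw' -> NEW (unique so far: 8)
  Token 10: 'field' -> NEW (unique so far: 9)
  Token 11: 'green' -> NEW (unique so far: 10)
  Token 12: 'fish' -> NEW (unique so far: 11)
  Token 13: 'bird' -> NEW (unique so far: 12)
Unique types: ('an', 'bird', 'field', 'fish', 'green', 'key', 'often', 'quiet', 'rabbit', 'red', 'saw', 'warm')
Vocabulary size: 12

12


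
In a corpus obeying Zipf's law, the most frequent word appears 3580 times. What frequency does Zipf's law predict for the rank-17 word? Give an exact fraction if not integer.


Zipf's law: freq(rank) = f1 / rank
f1 = 3580, rank = 17
freq = 3580 / 17
GCD(3580, 17) = 1
Simplified: 3580/17

3580/17


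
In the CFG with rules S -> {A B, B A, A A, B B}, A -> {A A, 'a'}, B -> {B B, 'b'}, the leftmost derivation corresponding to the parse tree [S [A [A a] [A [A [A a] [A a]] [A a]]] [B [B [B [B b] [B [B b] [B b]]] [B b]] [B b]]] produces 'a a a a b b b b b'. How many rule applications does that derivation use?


Every bracketed nonterminal node [X ...] in the tree is produced by exactly one rule application.
Reading the tree off as a leftmost derivation:
  Step 1: S  =>  A B   (applied S -> A B)
  Step 2: A B  =>  A A B   (applied A -> A A)
  Step 3: A A B  =>  a A B   (applied A -> a)
  Step 4: a A B  =>  a A A B   (applied A -> A A)
  Step 5: a A A B  =>  a A A A B   (applied A -> A A)
  Step 6: a A A A B  =>  a a A A B   (applied A -> a)
  Step 7: a a A A B  =>  a a a A B   (applied A -> a)
  Step 8: a a a A B  =>  a a a a B   (applied A -> a)
  Step 9: a a a a B  =>  a a a a B B   (applied B -> B B)
  Step 10: a a a a B B  =>  a a a a B B B   (applied B -> B B)
  Step 11: a a a a B B B  =>  a a a a B B B B   (applied B -> B B)
  Step 12: a a a a B B B B  =>  a a a a b B B B   (applied B -> b)
  Step 13: a a a a b B B B  =>  a a a a b B B B B   (applied B -> B B)
  Step 14: a a a a b B B B B  =>  a a a a b b B B B   (applied B -> b)
  Step 15: a a a a b b B B B  =>  a a a a b b b B B   (applied B -> b)
  Step 16: a a a a b b b B B  =>  a a a a b b b b B   (applied B -> b)
  Step 17: a a a a b b b b B  =>  a a a a b b b b b   (applied B -> b)
Final yield: a a a a b b b b b
Total rewrite steps: 17

17


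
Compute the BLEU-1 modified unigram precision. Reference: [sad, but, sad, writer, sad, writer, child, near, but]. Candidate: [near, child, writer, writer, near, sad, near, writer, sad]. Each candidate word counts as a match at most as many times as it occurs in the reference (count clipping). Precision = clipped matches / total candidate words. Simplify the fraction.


Reference word counts: {'but': 2, 'child': 1, 'near': 1, 'sad': 3, 'writer': 2}
Checking each candidate word (with clipping):
  'near' -> in reference (ref count 1, used 1/1) -> match (matches: 1)
  'child' -> in reference (ref count 1, used 1/1) -> match (matches: 2)
  'writer' -> in reference (ref count 2, used 1/2) -> match (matches: 3)
  'writer' -> in reference (ref count 2, used 2/2) -> match (matches: 4)
  'near' -> ref count 1 already used up (1/1) -> clipped, no match (matches: 4)
  'sad' -> in reference (ref count 3, used 1/3) -> match (matches: 5)
  'near' -> ref count 1 already used up (1/1) -> clipped, no match (matches: 5)
  'writer' -> ref count 2 already used up (2/2) -> clipped, no match (matches: 5)
  'sad' -> in reference (ref count 3, used 2/3) -> match (matches: 6)
Clipped matches: 6, Candidate length: 9
Precision = 6/9 = 2/3

2/3


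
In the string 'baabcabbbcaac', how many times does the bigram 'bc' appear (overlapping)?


Scanning 'baabcabbbcaac' for bigram 'bc':
  Position 0: 'ba' -> no
  Position 1: 'aa' -> no
  Position 2: 'ab' -> no
  Position 3: 'bc' -> MATCH
  Position 4: 'ca' -> no
  Position 5: 'ab' -> no
  Position 6: 'bb' -> no
  Position 7: 'bb' -> no
  Position 8: 'bc' -> MATCH
  Position 9: 'ca' -> no
  Position 10: 'aa' -> no
  Position 11: 'ac' -> no
Total matches: 2

2


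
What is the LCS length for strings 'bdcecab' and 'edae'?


DP table for LCS of 'bdcecab' and 'edae':
       e  d  a  e
    0  0  0  0  0
  b 0  0  0  0  0
  d 0  0  1  1  1
  c 0  0  1  1  1
  e 0  1  1  1  2
  c 0  1  1  1  2
  a 0  1  1  2  2
  b 0  1  1  2  2
LCS: 'de'
LCS length = 2

2


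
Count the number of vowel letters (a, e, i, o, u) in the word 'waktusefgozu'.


Scanning each character of 'waktusefgozu':
  Position 1: 'w' -> consonant (running count: 0)
  Position 2: 'a' -> vowel (running count: 1)
  Position 3: 'k' -> consonant (running count: 1)
  Position 4: 't' -> consonant (running count: 1)
  Position 5: 'u' -> vowel (running count: 2)
  Position 6: 's' -> consonant (running count: 2)
  Position 7: 'e' -> vowel (running count: 3)
  Position 8: 'f' -> consonant (running count: 3)
  Position 9: 'g' -> consonant (running count: 3)
  Position 10: 'o' -> vowel (running count: 4)
  Position 11: 'z' -> consonant (running count: 4)
  Position 12: 'u' -> vowel (running count: 5)
Total vowels: 5

5


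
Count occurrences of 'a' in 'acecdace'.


Scanning 'acecdace' for 'a':
  Position 0: 'a' -> MATCH (count: 1)
  Position 5: 'a' -> MATCH (count: 2)
Total occurrences of 'a': 2

2


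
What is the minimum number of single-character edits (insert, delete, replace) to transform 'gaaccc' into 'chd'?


Building DP table for s1='gaaccc' (len 6) and s2='chd' (len 3):
       c  h  d
    0  1  2  3
  g 1  1  2  3
  a 2  2  2  3
  a 3  3  3  3
  c 4  3  4  4
  c 5  4  4  5
  c 6  5  5  5
Edit distance = dp[6][3] = 5

5


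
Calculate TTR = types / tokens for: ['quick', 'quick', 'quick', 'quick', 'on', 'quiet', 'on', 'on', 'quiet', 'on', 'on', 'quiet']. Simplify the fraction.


Tokens: 12
Unique types: ('on', 'quick', 'quiet') = 3
TTR = 3/12
Simplify: divide both by 3 -> 1/4
TTR = 1/4

1/4


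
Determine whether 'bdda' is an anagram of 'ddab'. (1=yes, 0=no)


Sort characters of 'bdda': 'abdd'
Sort characters of 'ddab': 'abdd'
Sorted forms match -> they ARE anagrams
Result: 1

1


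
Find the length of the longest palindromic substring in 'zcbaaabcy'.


Scanning 'zcbaaabcy' for palindromic substrings.
Substring at positions 1-7: 'cbaaabc'.
Check: reverse('cbaaabc') = 'cbaaabc' -> palindrome confirmed.
Neighbouring characters ('z' / 'y') break symmetry, so it cannot extend further.
No longer palindromic substring exists; longest length = 7

7


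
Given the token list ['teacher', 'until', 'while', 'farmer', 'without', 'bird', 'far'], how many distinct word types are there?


Listing all tokens and tracking unique types:
  Token 1: 'teacher' -> NEW (unique so far: 1)
  Token 2: 'until' -> NEW (unique so far: 2)
  Token 3: 'while' -> NEW (unique so far: 3)
  Token 4: 'farmer' -> NEW (unique so far: 4)
  Token 5: 'without' -> NEW (unique so far: 5)
  Token 6: 'bird' -> NEW (unique so far: 6)
  Token 7: 'far' -> NEW (unique so far: 7)
Unique types: ('bird', 'far', 'farmer', 'teacher', 'until', 'while', 'without')
Vocabulary size: 7

7


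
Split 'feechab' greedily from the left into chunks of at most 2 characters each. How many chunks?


'feechab' has 7 characters.
Chunking with max size 2:
  Chunk 1: 'fe' (positions 0-1)
  Chunk 2: 'ec' (positions 2-3)
  Chunk 3: 'ha' (positions 4-5)
  Chunk 4: 'b' (positions 6-6)
Total chunks: ceil(7 / 2) = 4

4


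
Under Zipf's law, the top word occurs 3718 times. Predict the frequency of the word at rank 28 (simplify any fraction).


Zipf's law: freq(rank) = f1 / rank
f1 = 3718, rank = 28
freq = 3718 / 28
GCD(3718, 28) = 2
Simplified: 1859/14

1859/14


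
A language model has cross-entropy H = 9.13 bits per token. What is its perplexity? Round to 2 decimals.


Perplexity formula: PP = 2^H
H = 9.13
PP = 2^9.13
Decompose: 2^9.13 = 2^9 * 2^0.13
2^9 = 512, 2^0.13 ~ 1.0942937
PP ~ 512 * 1.0942937 = 560.2783744
Rounded to 2 decimals: 560.28

560.28


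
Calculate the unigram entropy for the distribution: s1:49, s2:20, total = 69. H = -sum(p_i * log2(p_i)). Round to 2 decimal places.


Computing entropy H = -sum(p_i * log2(p_i)):
  s1: p = 49/69 = 0.7101, -p*log2(p) = 0.3507
  s2: p = 20/69 = 0.2899, -p*log2(p) = 0.5179
H = sum of terms = 0.8686
Rounded to 2 decimals: 0.87

0.87


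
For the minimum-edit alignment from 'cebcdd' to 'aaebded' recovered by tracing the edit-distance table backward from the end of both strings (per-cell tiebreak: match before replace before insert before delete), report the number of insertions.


Edit distance = 4. Backtracking from cell (6, 7) with preference match > replace > insert > delete,
then listing the resulting alignment 'cebcdd' -> 'aaebded' left to right:
  Step 1: insert 'a' [insertion #1]
  Step 2: replace c->a
  Step 3: keep 'e'
  Step 4: keep 'b'
  Step 5: replace c->d
  Step 6: replace d->e
  Step 7: keep 'd'
Total insertions: 1

1


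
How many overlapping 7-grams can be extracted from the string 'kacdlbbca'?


String 'kacdlbbca' has length L = 9.
Number of overlapping n-grams = L - n + 1
Substituting: 9 - 7 + 1 = 3

3


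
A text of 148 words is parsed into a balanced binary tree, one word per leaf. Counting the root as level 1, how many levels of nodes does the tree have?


In a balanced binary tree with n leaves the deepest leaf is ceil(log2(n)) edges below the root,
so counting node levels inclusive of root and leaves gives ceil(log2(n)) + 1 levels.
log2(148) = 7.2095
ceil(7.2095) = 8
levels = 8 + 1 = 9

9


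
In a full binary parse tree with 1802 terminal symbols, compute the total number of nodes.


Leaf nodes (terminals): 1802
Internal nodes = n - 1 = 1802 - 1 = 1801
Total = leaves + internal = 1802 + 1801 = 3603

3603


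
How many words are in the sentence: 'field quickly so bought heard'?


Counting words by splitting on spaces:
  Word 1: 'field'
  Word 2: 'quickly'
  Word 3: 'so'
  Word 4: 'bought'
  Word 5: 'heard'
Total words: 5

5


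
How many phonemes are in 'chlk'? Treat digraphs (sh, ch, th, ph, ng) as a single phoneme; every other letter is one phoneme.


Parsing 'chlk' greedily, digraphs first:
  'ch' -> digraph (1 consonant phoneme) (phonemes so far: 1)
  'l' -> consonant phoneme (phonemes so far: 2)
  'k' -> consonant phoneme (phonemes so far: 3)
Total phonemes: 3

3


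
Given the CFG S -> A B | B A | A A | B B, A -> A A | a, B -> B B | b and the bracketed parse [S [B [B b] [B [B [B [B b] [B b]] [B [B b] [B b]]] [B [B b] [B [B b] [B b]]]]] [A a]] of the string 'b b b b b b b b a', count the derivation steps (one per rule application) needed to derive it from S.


Every bracketed nonterminal node [X ...] in the tree is produced by exactly one rule application.
Reading the tree off as a leftmost derivation:
  Step 1: S  =>  B A   (applied S -> B A)
  Step 2: B A  =>  B B A   (applied B -> B B)
  Step 3: B B A  =>  b B A   (applied B -> b)
  Step 4: b B A  =>  b B B A   (applied B -> B B)
  Step 5: b B B A  =>  b B B B A   (applied B -> B B)
  Step 6: b B B B A  =>  b B B B B A   (applied B -> B B)
  Step 7: b B B B B A  =>  b b B B B A   (applied B -> b)
  Step 8: b b B B B A  =>  b b b B B A   (applied B -> b)
  Step 9: b b b B B A  =>  b b b B B B A   (applied B -> B B)
  Step 10: b b b B B B A  =>  b b b b B B A   (applied B -> b)
  Step 11: b b b b B B A  =>  b b b b b B A   (applied B -> b)
  Step 12: b b b b b B A  =>  b b b b b B B A   (applied B -> B B)
  Step 13: b b b b b B B A  =>  b b b b b b B A   (applied B -> b)
  Step 14: b b b b b b B A  =>  b b b b b b B B A   (applied B -> B B)
  Step 15: b b b b b b B B A  =>  b b b b b b b B A   (applied B -> b)
  Step 16: b b b b b b b B A  =>  b b b b b b b b A   (applied B -> b)
  Step 17: b b b b b b b b A  =>  b b b b b b b b a   (applied A -> a)
Final yield: b b b b b b b b a
Total rewrite steps: 17

17


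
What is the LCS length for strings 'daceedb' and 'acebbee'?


DP table for LCS of 'daceedb' and 'acebbee':
       a  c  e  b  b  e  e
    0  0  0  0  0  0  0  0
  d 0  0  0  0  0  0  0  0
  a 0  1  1  1  1  1  1  1
  c 0  1  2  2  2  2  2  2
  e 0  1  2  3  3  3  3  3
  e 0  1  2  3  3  3  4  4
  d 0  1  2  3  3  3  4  4
  b 0  1  2  3  4  4  4  4
LCS: 'acee'
LCS length = 4

4


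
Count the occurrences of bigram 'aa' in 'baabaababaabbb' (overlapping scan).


Scanning 'baabaababaabbb' for bigram 'aa':
  Position 0: 'ba' -> no
  Position 1: 'aa' -> MATCH
  Position 2: 'ab' -> no
  Position 3: 'ba' -> no
  Position 4: 'aa' -> MATCH
  Position 5: 'ab' -> no
  Position 6: 'ba' -> no
  Position 7: 'ab' -> no
  Position 8: 'ba' -> no
  Position 9: 'aa' -> MATCH
  Position 10: 'ab' -> no
  Position 11: 'bb' -> no
  Position 12: 'bb' -> no
Total matches: 3

3


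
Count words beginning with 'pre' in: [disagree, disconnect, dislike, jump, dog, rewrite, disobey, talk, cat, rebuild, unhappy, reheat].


Checking each word for prefix 'pre':
  'disagree' -> no (count: 0)
  'disconnect' -> no (count: 0)
  'dislike' -> no (count: 0)
  'jump' -> no (count: 0)
  'dog' -> no (count: 0)
  'rewrite' -> no (count: 0)
  'disobey' -> no (count: 0)
  'talk' -> no (count: 0)
  'cat' -> no (count: 0)
  'rebuild' -> no (count: 0)
  'unhappy' -> no (count: 0)
  'reheat' -> no (count: 0)
Total with prefix 'pre': 0

0


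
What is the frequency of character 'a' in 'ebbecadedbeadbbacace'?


Scanning 'ebbecadedbeadbbacace' for 'a':
  Position 5: 'a' -> MATCH (count: 1)
  Position 11: 'a' -> MATCH (count: 2)
  Position 15: 'a' -> MATCH (count: 3)
  Position 17: 'a' -> MATCH (count: 4)
Total occurrences of 'a': 4

4


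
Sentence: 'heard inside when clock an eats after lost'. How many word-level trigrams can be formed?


Word trigrams from [8] words:
  Trigram 1: (heard inside when)
  Trigram 2: (inside when clock)
  Trigram 3: (when clock an)
  Trigram 4: (clock an eats)
  Trigram 5: (an eats after)
  Trigram 6: (eats after lost)
Total word trigrams: 8 - 2 = 6

6


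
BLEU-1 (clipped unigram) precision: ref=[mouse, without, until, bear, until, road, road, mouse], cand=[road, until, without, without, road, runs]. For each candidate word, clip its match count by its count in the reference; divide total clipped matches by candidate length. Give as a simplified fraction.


Reference word counts: {'bear': 1, 'mouse': 2, 'road': 2, 'until': 2, 'without': 1}
Checking each candidate word (with clipping):
  'road' -> in reference (ref count 2, used 1/2) -> match (matches: 1)
  'until' -> in reference (ref count 2, used 1/2) -> match (matches: 2)
  'without' -> in reference (ref count 1, used 1/1) -> match (matches: 3)
  'without' -> ref count 1 already used up (1/1) -> clipped, no match (matches: 3)
  'road' -> in reference (ref count 2, used 2/2) -> match (matches: 4)
  'runs' -> not in reference -> no match (matches: 4)
Clipped matches: 4, Candidate length: 6
Precision = 4/6 = 2/3

2/3


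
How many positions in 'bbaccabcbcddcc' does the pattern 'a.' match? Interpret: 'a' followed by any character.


Pattern: a. means 'a' followed by any character.
Scanning 'bbaccabcbcddcc' position-by-position:
  Pos 0: window 'bb' -> no
  Pos 1: window 'ba' -> no
  Pos 2: window 'ac' -> MATCH
  Pos 3: window 'cc' -> no
  Pos 4: window 'ca' -> no
  Pos 5: window 'ab' -> MATCH
  Pos 6: window 'bc' -> no
  Pos 7: window 'cb' -> no
  Pos 8: window 'bc' -> no
  Pos 9: window 'cd' -> no
  Pos 10: window 'dd' -> no
  Pos 11: window 'dc' -> no
  Pos 12: window 'cc' -> no
  Pos 13: window 'c' -> no
Total matches: 2

2


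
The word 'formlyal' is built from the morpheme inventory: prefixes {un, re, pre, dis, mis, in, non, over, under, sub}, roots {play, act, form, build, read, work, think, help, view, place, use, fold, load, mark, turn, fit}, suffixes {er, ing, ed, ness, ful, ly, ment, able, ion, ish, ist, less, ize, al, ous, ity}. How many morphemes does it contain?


Segmenting 'formlyal' against the inventory:
  'form' -> root (morpheme 1)
  'ly' -> suffix (morpheme 2)
  'al' -> suffix (morpheme 3)
Total morphemes: 3

3


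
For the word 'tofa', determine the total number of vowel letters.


Scanning each character of 'tofa':
  Position 1: 't' -> consonant (running count: 0)
  Position 2: 'o' -> vowel (running count: 1)
  Position 3: 'f' -> consonant (running count: 1)
  Position 4: 'a' -> vowel (running count: 2)
Total vowels: 2

2


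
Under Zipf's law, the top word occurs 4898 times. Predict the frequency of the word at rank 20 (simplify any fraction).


Zipf's law: freq(rank) = f1 / rank
f1 = 4898, rank = 20
freq = 4898 / 20
GCD(4898, 20) = 2
Simplified: 2449/10

2449/10


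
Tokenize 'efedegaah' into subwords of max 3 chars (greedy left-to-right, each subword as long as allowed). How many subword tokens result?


'efedegaah' has 9 characters.
Chunking with max size 3:
  Chunk 1: 'efe' (positions 0-2)
  Chunk 2: 'deg' (positions 3-5)
  Chunk 3: 'aah' (positions 6-8)
Total chunks: ceil(9 / 3) = 3

3


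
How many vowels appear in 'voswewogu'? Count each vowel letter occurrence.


Scanning each character of 'voswewogu':
  Position 1: 'v' -> consonant (running count: 0)
  Position 2: 'o' -> vowel (running count: 1)
  Position 3: 's' -> consonant (running count: 1)
  Position 4: 'w' -> consonant (running count: 1)
  Position 5: 'e' -> vowel (running count: 2)
  Position 6: 'w' -> consonant (running count: 2)
  Position 7: 'o' -> vowel (running count: 3)
  Position 8: 'g' -> consonant (running count: 3)
  Position 9: 'u' -> vowel (running count: 4)
Total vowels: 4

4


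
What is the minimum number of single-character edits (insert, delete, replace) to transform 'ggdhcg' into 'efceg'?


Building DP table for s1='ggdhcg' (len 6) and s2='efceg' (len 5):
       e  f  c  e  g
    0  1  2  3  4  5
  g 1  1  2  3  4  4
  g 2  2  2  3  4  4
  d 3  3  3  3  4  5
  h 4  4  4  4  4  5
  c 5  5  5  4  5  5
  g 6  6  6  5  5  5
Edit distance = dp[6][5] = 5

5


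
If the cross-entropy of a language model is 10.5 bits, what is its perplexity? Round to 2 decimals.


Perplexity formula: PP = 2^H
H = 10.5
PP = 2^10.5
Decompose: 2^10.5 = 2^10 * 2^0.5 = 2^10 * sqrt(2)
2^10 = 1024, sqrt(2) ~ 1.4142136
PP ~ 1024 * 1.4142136 = 1448.1547264
Rounded to 2 decimals: 1448.15

1448.15


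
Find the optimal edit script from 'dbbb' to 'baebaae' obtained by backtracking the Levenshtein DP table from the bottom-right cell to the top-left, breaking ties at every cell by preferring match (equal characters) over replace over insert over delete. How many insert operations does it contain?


Edit distance = 6. Backtracking from cell (4, 7) with preference match > replace > insert > delete,
then listing the resulting alignment 'dbbb' -> 'baebaae' left to right:
  Step 1: insert 'b' [insertion #1]
  Step 2: insert 'a' [insertion #2]
  Step 3: replace d->e
  Step 4: keep 'b'
  Step 5: insert 'a' [insertion #3]
  Step 6: replace b->a
  Step 7: replace b->e
Total insertions: 3

3


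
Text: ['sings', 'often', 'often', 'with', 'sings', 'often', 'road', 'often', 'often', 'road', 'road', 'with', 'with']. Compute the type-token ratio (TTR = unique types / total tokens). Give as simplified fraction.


Tokens: 13
Unique types: ('often', 'road', 'sings', 'with') = 4
TTR = 4/13
Already in lowest terms.

4/13


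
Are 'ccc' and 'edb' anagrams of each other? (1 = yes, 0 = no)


Sort characters of 'ccc': 'ccc'
Sort characters of 'edb': 'bde'
Sorted forms differ -> they are NOT anagrams
Result: 0

0


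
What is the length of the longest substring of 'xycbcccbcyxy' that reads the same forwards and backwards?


Scanning 'xycbcccbcyxy' for palindromic substrings.
Substring at positions 0-10: 'xycbcccbcyx'.
Check: reverse('xycbcccbcyx') = 'xycbcccbcyx' -> palindrome confirmed.
Neighbouring characters ('-' / 'y') break symmetry, so it cannot extend further.
No longer palindromic substring exists; longest length = 11

11


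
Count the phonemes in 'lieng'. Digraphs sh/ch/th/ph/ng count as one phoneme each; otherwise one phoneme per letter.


Parsing 'lieng' greedily, digraphs first:
  'l' -> consonant phoneme (phonemes so far: 1)
  'i' -> vowel phoneme (phonemes so far: 2)
  'e' -> vowel phoneme (phonemes so far: 3)
  'ng' -> digraph (1 consonant phoneme) (phonemes so far: 4)
Total phonemes: 4

4


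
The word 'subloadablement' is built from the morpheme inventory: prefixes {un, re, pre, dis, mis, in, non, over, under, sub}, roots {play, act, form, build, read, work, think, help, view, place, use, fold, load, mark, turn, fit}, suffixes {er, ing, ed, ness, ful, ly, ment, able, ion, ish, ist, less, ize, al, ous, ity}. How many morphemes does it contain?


Segmenting 'subloadablement' against the inventory:
  'sub' -> prefix (morpheme 1)
  'load' -> root (morpheme 2)
  'able' -> suffix (morpheme 3)
  'ment' -> suffix (morpheme 4)
Total morphemes: 4

4


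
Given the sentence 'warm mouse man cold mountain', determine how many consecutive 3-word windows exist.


Word trigrams from [5] words:
  Trigram 1: (warm mouse man)
  Trigram 2: (mouse man cold)
  Trigram 3: (man cold mountain)
Total word trigrams: 5 - 2 = 3

3


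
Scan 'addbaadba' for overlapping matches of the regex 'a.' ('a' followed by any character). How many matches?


Pattern: a. means 'a' followed by any character.
Scanning 'addbaadba' position-by-position:
  Pos 0: window 'ad' -> MATCH
  Pos 1: window 'dd' -> no
  Pos 2: window 'db' -> no
  Pos 3: window 'ba' -> no
  Pos 4: window 'aa' -> MATCH
  Pos 5: window 'ad' -> MATCH
  Pos 6: window 'db' -> no
  Pos 7: window 'ba' -> no
  Pos 8: window 'a' -> no
Total matches: 3

3


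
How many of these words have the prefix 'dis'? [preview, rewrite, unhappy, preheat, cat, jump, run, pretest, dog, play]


Checking each word for prefix 'dis':
  'preview' -> no (count: 0)
  'rewrite' -> no (count: 0)
  'unhappy' -> no (count: 0)
  'preheat' -> no (count: 0)
  'cat' -> no (count: 0)
  'jump' -> no (count: 0)
  'run' -> no (count: 0)
  'pretest' -> no (count: 0)
  'dog' -> no (count: 0)
  'play' -> no (count: 0)
Total with prefix 'dis': 0

0


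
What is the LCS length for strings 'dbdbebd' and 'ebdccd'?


DP table for LCS of 'dbdbebd' and 'ebdccd':
       e  b  d  c  c  d
    0  0  0  0  0  0  0
  d 0  0  0  1  1  1  1
  b 0  0  1  1  1  1  1
  d 0  0  1  2  2  2  2
  b 0  0  1  2  2  2  2
  e 0  1  1  2  2  2  2
  b 0  1  2  2  2  2  2
  d 0  1  2  3  3  3  3
LCS: 'bdd'
LCS length = 3

3


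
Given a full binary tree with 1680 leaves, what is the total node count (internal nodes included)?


Leaf nodes (terminals): 1680
Internal nodes = n - 1 = 1680 - 1 = 1679
Total = leaves + internal = 1680 + 1679 = 3359

3359


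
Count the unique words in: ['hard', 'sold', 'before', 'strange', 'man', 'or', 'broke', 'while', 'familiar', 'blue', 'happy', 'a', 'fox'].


Listing all tokens and tracking unique types:
  Token 1: 'hard' -> NEW (unique so far: 1)
  Token 2: 'sold' -> NEW (unique so far: 2)
  Token 3: 'before' -> NEW (unique so far: 3)
  Token 4: 'strange' -> NEW (unique so far: 4)
  Token 5: 'man' -> NEW (unique so far: 5)
  Token 6: 'or' -> NEW (unique so far: 6)
  Token 7: 'broke' -> NEW (unique so far: 7)
  Token 8: 'while' -> NEW (unique so far: 8)
  Token 9: 'familiar' -> NEW (unique so far: 9)
  Token 10: 'blue' -> NEW (unique so far: 10)
  Token 11: 'happy' -> NEW (unique so far: 11)
  Token 12: 'a' -> NEW (unique so far: 12)
  Token 13: 'fox' -> NEW (unique so far: 13)
Unique types: ('a', 'before', 'blue', 'broke', 'familiar', 'fox', 'happy', 'hard', 'man', 'or', 'sold', 'strange', 'while')
Vocabulary size: 13

13
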